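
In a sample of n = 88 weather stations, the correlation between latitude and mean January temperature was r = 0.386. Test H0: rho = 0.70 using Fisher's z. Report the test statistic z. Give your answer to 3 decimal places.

Fisher z: atanh(0.386) = 0.407091, atanh(0.70) = 0.867301
z = (z_r − z_0)·√(n−3) = (0.407091 − 0.867301)·√85 = -0.460210 · 9.219544 = -4.243

-4.243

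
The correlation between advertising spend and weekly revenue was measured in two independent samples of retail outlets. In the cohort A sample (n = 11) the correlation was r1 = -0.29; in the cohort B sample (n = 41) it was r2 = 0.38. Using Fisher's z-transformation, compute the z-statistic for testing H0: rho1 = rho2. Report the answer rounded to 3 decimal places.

-1.796

Fisher z-transforms: z1 = atanh(-0.29) = -0.298566, z2 = atanh(0.38) = 0.400060; difference d = -0.698626
Var(d) = 1/8 + 1/38 = 0.1250000 + 0.0263158 = 0.1513158
z = d/√Var(d) = -0.698626 / √0.1513158 = -0.698626 / 0.388993 = -1.796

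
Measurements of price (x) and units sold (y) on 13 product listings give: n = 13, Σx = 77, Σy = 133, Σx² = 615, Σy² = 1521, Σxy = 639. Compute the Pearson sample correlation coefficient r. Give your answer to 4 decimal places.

Numerator: nΣxy − (Σx)(Σy) = 13·639 − (77)(133) = -1934
Denominator: √[(nΣx²−(Σx)²)(nΣy²−(Σy)²)]
  nΣx²−(Σx)² = 13·615 − 5929 = 2066;  nΣy²−(Σy)² = 13·1521 − 17689 = 2084
  √(2066·2084) = √4305544 = 2074.9805
r = -1934 / 2074.9805 = -0.9321

-0.9321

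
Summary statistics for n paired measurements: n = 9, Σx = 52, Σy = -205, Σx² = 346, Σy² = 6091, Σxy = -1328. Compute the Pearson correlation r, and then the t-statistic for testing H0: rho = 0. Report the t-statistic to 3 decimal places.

-1.808

Numerator: nΣxy − (Σx)(Σy) = 9·(-1328) − (52)(-205) = -1292
Denominator: √[(nΣx²−(Σx)²)(nΣy²−(Σy)²)]
  nΣx²−(Σx)² = 9·346 − 2704 = 410;  nΣy²−(Σy)² = 9·6091 − 42025 = 12794
  √(410·12794) = √5245540 = 2290.3144
r = -1292 / 2290.3144 = -0.5641
t = r·√(n−2)/√(1−r²) = -0.5641·√7 / √(1−0.318209) = -1.492468 / 0.825706 = -1.808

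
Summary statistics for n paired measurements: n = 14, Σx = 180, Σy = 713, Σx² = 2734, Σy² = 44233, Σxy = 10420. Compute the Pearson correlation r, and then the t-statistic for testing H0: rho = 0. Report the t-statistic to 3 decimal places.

S_xy = nΣxy − ΣxΣy = 14·10420 − 180·713 = 145880 − 128340 = 17540
S_xx = nΣx² − (Σx)² = 14·2734 − 180² = 38276 − 32400 = 5876
S_yy = nΣy² − (Σy)² = 14·44233 − 713² = 619262 − 508369 = 110893
r = S_xy / √(S_xx·S_yy) = 17540 / √(5876·110893) = 17540 / √651607268 = 17540 / 25526.5992 = 0.6871
t = r·√(n−2)/√(1−r²) = 0.6871·√12 / √(1−0.472106) = 2.380184 / 0.726563 = 3.276

3.276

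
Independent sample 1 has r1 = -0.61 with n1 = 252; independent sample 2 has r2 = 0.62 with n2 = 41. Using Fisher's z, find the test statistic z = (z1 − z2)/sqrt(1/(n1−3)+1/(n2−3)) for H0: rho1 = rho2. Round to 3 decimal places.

-8.233

Fisher z-transforms: z1 = atanh(-0.61) = -0.708921, z2 = atanh(0.62) = 0.725005; difference d = -1.433926
Var(d) = 1/249 + 1/38 = 0.0040161 + 0.0263158 = 0.0303319
z = d/√Var(d) = -1.433926 / √0.0303319 = -1.433926 / 0.174161 = -8.233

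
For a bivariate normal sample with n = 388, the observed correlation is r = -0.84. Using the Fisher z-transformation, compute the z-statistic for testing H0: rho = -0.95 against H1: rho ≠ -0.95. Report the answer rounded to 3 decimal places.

11.981

z_r = atanh(-0.84) = -1.221174,  z_0 = atanh(-0.95) = -1.831781
SE = 1/√(n−3) = 1/√385 = 0.050965
z = (z_r − z_0)/SE = (-1.221174 − (-1.831781)) / 0.050965 = 0.610607 / 0.050965 = 11.981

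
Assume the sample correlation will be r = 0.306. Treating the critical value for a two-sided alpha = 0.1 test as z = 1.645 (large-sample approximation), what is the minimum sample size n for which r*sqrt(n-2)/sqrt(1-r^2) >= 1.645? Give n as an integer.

r√(n−2)/√(1−r²) ≥ 1.645  ⇔  n−2 ≥ (1.645)²·(1−r²)/r²
(1−r²)/r² = (1−0.093636)/0.093636 = 9.6797
n ≥ 2 + 2.706025·9.6797 = 2 + 26.1935 = 28.1935
⌈28.1935⌉ = 29

29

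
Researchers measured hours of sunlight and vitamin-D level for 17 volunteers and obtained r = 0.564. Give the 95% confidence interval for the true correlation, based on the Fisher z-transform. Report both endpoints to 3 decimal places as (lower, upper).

Fisher z: z_r = atanh(r) = ½·ln((1+0.564)/(1−0.564)) = 0.638680
SE(z) = 1/√(n−3) = 1/√14 = 0.267261
95% ⇒ z* = 1.960; margin = 1.960·0.267261 = 0.523832
CI on z-scale: (0.114848, 1.162512)
Back-transform: tanh(0.114848) = 0.114346, tanh(1.162512) = 0.821857

(0.114, 0.822)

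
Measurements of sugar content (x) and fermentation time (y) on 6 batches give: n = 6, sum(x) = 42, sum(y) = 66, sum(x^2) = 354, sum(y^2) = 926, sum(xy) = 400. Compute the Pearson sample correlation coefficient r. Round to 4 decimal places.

S_xy = nΣxy − ΣxΣy = 6·400 − 42·66 = 2400 − 2772 = -372
S_xx = nΣx² − (Σx)² = 6·354 − 42² = 2124 − 1764 = 360
S_yy = nΣy² − (Σy)² = 6·926 − 66² = 5556 − 4356 = 1200
r = S_xy / √(S_xx·S_yy) = -372 / √(360·1200) = -372 / √432000 = -372 / 657.2671 = -0.5660

-0.5660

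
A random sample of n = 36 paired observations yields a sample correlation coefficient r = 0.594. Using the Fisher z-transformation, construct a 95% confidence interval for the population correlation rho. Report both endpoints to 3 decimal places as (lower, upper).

Fisher z: z_r = atanh(r) = ½·ln((1+0.594)/(1−0.594)) = 0.683824
SE(z) = 1/√(n−3) = 1/√33 = 0.174078
95% ⇒ z* = 1.960; margin = 1.960·0.174078 = 0.341193
CI on z-scale: (0.342631, 1.025017)
Back-transform: tanh(0.342631) = 0.329824, tanh(1.025017) = 0.771902

(0.330, 0.772)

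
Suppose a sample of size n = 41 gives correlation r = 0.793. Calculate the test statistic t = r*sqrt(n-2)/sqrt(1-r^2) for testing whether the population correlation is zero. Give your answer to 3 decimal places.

t = r·√(n−2) / √(1−r²) with r = 0.793, n = 41
  = 0.793·√39 / √(1 − 0.628849)
  = 0.793·6.244998 / 0.609222
  = 4.952283 / 0.609222 = 8.129

8.129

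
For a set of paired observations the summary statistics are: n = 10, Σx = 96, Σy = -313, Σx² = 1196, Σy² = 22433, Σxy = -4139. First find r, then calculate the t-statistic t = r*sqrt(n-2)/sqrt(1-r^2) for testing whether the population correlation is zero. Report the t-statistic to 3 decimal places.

-2.172

S_xy = nΣxy − ΣxΣy = 10·(-4139) − 96·(-313) = -41390 − (-30048) = -11342
S_xx = nΣx² − (Σx)² = 10·1196 − 96² = 11960 − 9216 = 2744
S_yy = nΣy² − (Σy)² = 10·22433 − (-313)² = 224330 − 97969 = 126361
r = S_xy / √(S_xx·S_yy) = -11342 / √(2744·126361) = -11342 / √346734584 = -11342 / 18620.8105 = -0.6091
t = r·√(n−2)/√(1−r²) = -0.6091·√8 / √(1−0.371003) = -1.722795 / 0.793093 = -2.172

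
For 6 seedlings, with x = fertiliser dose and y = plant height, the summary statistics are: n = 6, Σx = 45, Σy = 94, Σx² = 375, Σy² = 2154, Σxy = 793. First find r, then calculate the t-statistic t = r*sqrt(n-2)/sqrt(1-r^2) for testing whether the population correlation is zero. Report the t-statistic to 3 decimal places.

1.319

Numerator: nΣxy − (Σx)(Σy) = 6·793 − (45)(94) = 528
Denominator: √[(nΣx²−(Σx)²)(nΣy²−(Σy)²)]
  nΣx²−(Σx)² = 6·375 − 2025 = 225;  nΣy²−(Σy)² = 6·2154 − 8836 = 4088
  √(225·4088) = √919800 = 959.0620
r = 528 / 959.0620 = 0.5505
t = r·√(n−2)/√(1−r²) = 0.5505·√4 / √(1−0.303050) = 1.101000 / 0.834835 = 1.319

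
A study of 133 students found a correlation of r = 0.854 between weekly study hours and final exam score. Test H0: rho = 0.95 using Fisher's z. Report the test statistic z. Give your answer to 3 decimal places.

-6.397

z_r = atanh(0.854) = 1.270747,  z_0 = atanh(0.95) = 1.831781
SE = 1/√(n−3) = 1/√130 = 0.087706
z = (z_r − z_0)/SE = (1.270747 − 1.831781) / 0.087706 = -0.561034 / 0.087706 = -6.397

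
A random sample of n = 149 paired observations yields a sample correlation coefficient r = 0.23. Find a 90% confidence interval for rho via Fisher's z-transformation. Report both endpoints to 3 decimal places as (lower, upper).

z_r = atanh(0.23) = 0.234189;  SE = 1/√(n−3) = 1/√146 = 0.082761
z-limits: 0.234189 ± 1.645·0.082761 = 0.234189 ± 0.136142 = [0.098047, 0.370331]
ρ-limits: (tanh 0.098047, tanh 0.370331) = (0.098, 0.354)

(0.098, 0.354)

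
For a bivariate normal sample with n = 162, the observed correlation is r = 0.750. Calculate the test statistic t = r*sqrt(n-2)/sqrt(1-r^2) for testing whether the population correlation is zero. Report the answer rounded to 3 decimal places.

t = r·√(n−2) / √(1−r²) with r = 0.750, n = 162
  = 0.750·√160 / √(1 − 0.562500)
  = 0.750·12.649111 / 0.661438
  = 9.486833 / 0.661438 = 14.343

14.343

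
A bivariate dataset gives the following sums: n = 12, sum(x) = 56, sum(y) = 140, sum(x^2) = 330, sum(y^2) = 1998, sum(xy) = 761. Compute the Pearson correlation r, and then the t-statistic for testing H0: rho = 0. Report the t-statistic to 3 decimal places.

2.936

S_xy = nΣxy − ΣxΣy = 12·761 − 56·140 = 9132 − 7840 = 1292
S_xx = nΣx² − (Σx)² = 12·330 − 56² = 3960 − 3136 = 824
S_yy = nΣy² − (Σy)² = 12·1998 − 140² = 23976 − 19600 = 4376
r = S_xy / √(S_xx·S_yy) = 1292 / √(824·4376) = 1292 / √3605824 = 1292 / 1898.9007 = 0.6804
t = r·√(n−2)/√(1−r²) = 0.6804·√10 / √(1−0.462944) = 2.151614 / 0.732841 = 2.936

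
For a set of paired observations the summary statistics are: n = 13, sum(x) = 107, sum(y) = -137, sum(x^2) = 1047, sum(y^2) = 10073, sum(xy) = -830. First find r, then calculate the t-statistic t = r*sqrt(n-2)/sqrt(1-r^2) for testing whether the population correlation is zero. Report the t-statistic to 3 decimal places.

0.851

S_xy = nΣxy − ΣxΣy = 13·(-830) − 107·(-137) = -10790 − (-14659) = 3869
S_xx = nΣx² − (Σx)² = 13·1047 − 107² = 13611 − 11449 = 2162
S_yy = nΣy² − (Σy)² = 13·10073 − (-137)² = 130949 − 18769 = 112180
r = S_xy / √(S_xx·S_yy) = 3869 / √(2162·112180) = 3869 / √242533160 = 3869 / 15573.4762 = 0.2484
t = r·√(n−2)/√(1−r²) = 0.2484·√11 / √(1−0.061703) = 0.823850 / 0.968657 = 0.851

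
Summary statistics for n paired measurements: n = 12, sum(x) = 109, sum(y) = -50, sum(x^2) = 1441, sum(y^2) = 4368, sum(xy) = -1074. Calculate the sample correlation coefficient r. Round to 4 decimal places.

Numerator: nΣxy − (Σx)(Σy) = 12·(-1074) − (109)(-50) = -7438
Denominator: √[(nΣx²−(Σx)²)(nΣy²−(Σy)²)]
  nΣx²−(Σx)² = 12·1441 − 11881 = 5411;  nΣy²−(Σy)² = 12·4368 − 2500 = 49916
  √(5411·49916) = √270095476 = 16434.5817
r = -7438 / 16434.5817 = -0.4526

-0.4526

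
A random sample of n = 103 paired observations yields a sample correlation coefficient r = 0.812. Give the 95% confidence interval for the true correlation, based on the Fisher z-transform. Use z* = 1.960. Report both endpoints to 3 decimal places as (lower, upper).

z_r = atanh(0.812) = 1.132872;  SE = 1/√(n−3) = 1/√100 = 0.100000
z-limits: 1.132872 ± 1.960·0.100000 = 1.132872 ± 0.196000 = [0.936872, 1.328872]
ρ-limits: (tanh 0.936872, tanh 1.328872) = (0.734, 0.869)

(0.734, 0.869)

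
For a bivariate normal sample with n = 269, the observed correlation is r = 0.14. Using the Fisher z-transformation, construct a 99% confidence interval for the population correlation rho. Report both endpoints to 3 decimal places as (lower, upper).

z_r = atanh(0.14) = 0.140926;  SE = 1/√(n−3) = 1/√266 = 0.061314
z-limits: 0.140926 ± 2.576·0.061314 = 0.140926 ± 0.157945 = [-0.017019, 0.298871]
ρ-limits: (tanh -0.017019, tanh 0.298871) = (-0.017, 0.290)

(-0.017, 0.290)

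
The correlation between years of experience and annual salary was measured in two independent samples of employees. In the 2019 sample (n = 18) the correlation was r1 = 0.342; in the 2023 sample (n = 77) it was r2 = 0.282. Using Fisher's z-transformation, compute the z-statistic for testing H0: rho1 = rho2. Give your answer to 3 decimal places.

z1 = atanh(0.342) = 0.356356,  z2 = atanh(0.282) = 0.289854
SE = √(1/(n1−3) + 1/(n2−3)) = √(1/15 + 1/74) = √(0.0666667 + 0.0135135) = √0.0801802 = 0.283161
z = (z1 − z2)/SE = (0.356356 − 0.289854) / 0.283161 = 0.066502 / 0.283161 = 0.235

0.235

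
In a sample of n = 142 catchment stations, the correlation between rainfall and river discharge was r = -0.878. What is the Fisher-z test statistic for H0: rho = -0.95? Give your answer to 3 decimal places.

Fisher z: atanh(-0.878) = -1.366971, atanh(-0.95) = -1.831781
z = (z_r − z_0)·√(n−3) = (-1.366971 − (-1.831781))·√139 = 0.464810 · 11.789826 = 5.480

5.480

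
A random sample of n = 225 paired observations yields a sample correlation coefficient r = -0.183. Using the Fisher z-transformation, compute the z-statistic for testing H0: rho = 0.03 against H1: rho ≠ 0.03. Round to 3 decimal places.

z_r = atanh(-0.183) = -0.185085,  z_0 = atanh(0.03) = 0.030009
SE = 1/√(n−3) = 1/√222 = 0.067116
z = (z_r − z_0)/SE = (-0.185085 − 0.030009) / 0.067116 = -0.215094 / 0.067116 = -3.205

-3.205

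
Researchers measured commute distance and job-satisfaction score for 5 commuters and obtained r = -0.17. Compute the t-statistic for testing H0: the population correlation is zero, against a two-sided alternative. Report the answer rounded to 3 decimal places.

-0.299

1 − r² = 1 − 0.0289 = 0.9711;  √(1−r²) = 0.985444
√(n−2) = √3 = 1.732051
t = r·√(n−2)/√(1−r²) = -0.17 · 1.732051 / 0.985444 = -0.299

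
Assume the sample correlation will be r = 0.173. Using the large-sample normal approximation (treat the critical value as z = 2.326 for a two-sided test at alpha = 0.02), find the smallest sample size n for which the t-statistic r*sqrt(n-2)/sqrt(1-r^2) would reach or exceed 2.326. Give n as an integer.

178

Need r·√(n−2)/√(1−r²) ≥ 2.326
√(n−2) ≥ 2.326·√(1−0.029929) / 0.173 = 2.326·0.984922 / 0.173 = 13.2424
n−2 ≥ 175.3612  ⇒  n ≥ 177.3612
Smallest integer n = 178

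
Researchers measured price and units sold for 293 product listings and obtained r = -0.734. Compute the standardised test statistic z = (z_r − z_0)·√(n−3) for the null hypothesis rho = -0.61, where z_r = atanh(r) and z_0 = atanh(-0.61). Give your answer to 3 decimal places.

Fisher z: atanh(-0.734) = -0.937345, atanh(-0.61) = -0.708921
z = (z_r − z_0)·√(n−3) = (-0.937345 − (-0.708921))·√290 = -0.228424 · 17.029386 = -3.890

-3.890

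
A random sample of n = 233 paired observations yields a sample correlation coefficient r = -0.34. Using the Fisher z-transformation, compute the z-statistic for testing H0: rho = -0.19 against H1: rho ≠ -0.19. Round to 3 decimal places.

-2.453

z_r = atanh(-0.34) = -0.354093,  z_0 = atanh(-0.19) = -0.192337
SE = 1/√(n−3) = 1/√230 = 0.065938
z = (z_r − z_0)/SE = (-0.354093 − (-0.192337)) / 0.065938 = -0.161756 / 0.065938 = -2.453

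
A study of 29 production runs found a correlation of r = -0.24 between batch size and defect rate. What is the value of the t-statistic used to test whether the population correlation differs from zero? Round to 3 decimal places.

t = r·√(n−2) / √(1−r²) with r = -0.24, n = 29
  = -0.24·√27 / √(1 − 0.0576)
  = -0.24·5.196152 / 0.970773
  = -1.247076 / 0.970773 = -1.285

-1.285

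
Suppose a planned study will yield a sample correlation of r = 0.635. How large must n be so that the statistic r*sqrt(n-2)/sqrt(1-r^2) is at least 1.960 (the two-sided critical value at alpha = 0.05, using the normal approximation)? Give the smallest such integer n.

Need r·√(n−2)/√(1−r²) ≥ 1.960
√(n−2) ≥ 1.960·√(1−0.403225) / 0.635 = 1.960·0.772512 / 0.635 = 2.3844
n−2 ≥ 5.6854  ⇒  n ≥ 7.6854
Smallest integer n = 8

8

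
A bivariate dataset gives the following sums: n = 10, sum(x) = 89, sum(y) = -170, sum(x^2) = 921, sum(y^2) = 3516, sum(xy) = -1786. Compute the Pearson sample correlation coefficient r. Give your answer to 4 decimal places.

Numerator: nΣxy − (Σx)(Σy) = 10·(-1786) − (89)(-170) = -2730
Denominator: √[(nΣx²−(Σx)²)(nΣy²−(Σy)²)]
  nΣx²−(Σx)² = 10·921 − 7921 = 1289;  nΣy²−(Σy)² = 10·3516 − 28900 = 6260
  √(1289·6260) = √8069140 = 2840.6232
r = -2730 / 2840.6232 = -0.9611

-0.9611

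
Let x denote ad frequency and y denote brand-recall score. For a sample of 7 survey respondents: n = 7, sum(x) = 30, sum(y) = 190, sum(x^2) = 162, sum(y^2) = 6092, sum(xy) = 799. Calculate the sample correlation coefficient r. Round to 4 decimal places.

Numerator: nΣxy − (Σx)(Σy) = 7·799 − (30)(190) = -107
Denominator: √[(nΣx²−(Σx)²)(nΣy²−(Σy)²)]
  nΣx²−(Σx)² = 7·162 − 900 = 234;  nΣy²−(Σy)² = 7·6092 − 36100 = 6544
  √(234·6544) = √1531296 = 1237.4555
r = -107 / 1237.4555 = -0.0865

-0.0865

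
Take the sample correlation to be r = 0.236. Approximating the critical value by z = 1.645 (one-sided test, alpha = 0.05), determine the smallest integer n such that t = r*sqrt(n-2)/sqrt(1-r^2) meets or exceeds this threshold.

48

r√(n−2)/√(1−r²) ≥ 1.645  ⇔  n−2 ≥ (1.645)²·(1−r²)/r²
(1−r²)/r² = (1−0.055696)/0.055696 = 16.9546
n ≥ 2 + 2.706025·16.9546 = 2 + 45.8796 = 47.8796
⌈47.8796⌉ = 48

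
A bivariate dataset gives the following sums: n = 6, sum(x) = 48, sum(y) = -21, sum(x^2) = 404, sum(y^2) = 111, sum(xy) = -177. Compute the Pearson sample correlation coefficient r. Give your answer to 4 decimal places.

-0.3286

Numerator: nΣxy − (Σx)(Σy) = 6·(-177) − (48)(-21) = -54
Denominator: √[(nΣx²−(Σx)²)(nΣy²−(Σy)²)]
  nΣx²−(Σx)² = 6·404 − 2304 = 120;  nΣy²−(Σy)² = 6·111 − 441 = 225
  √(120·225) = √27000 = 164.3168
r = -54 / 164.3168 = -0.3286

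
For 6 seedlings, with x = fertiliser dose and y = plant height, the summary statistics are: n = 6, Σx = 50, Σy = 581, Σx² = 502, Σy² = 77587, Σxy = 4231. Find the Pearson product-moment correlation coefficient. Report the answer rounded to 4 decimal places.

-0.4527

Numerator: nΣxy − (Σx)(Σy) = 6·4231 − (50)(581) = -3664
Denominator: √[(nΣx²−(Σx)²)(nΣy²−(Σy)²)]
  nΣx²−(Σx)² = 6·502 − 2500 = 512;  nΣy²−(Σy)² = 6·77587 − 337561 = 127961
  √(512·127961) = √65516032 = 8094.1974
r = -3664 / 8094.1974 = -0.4527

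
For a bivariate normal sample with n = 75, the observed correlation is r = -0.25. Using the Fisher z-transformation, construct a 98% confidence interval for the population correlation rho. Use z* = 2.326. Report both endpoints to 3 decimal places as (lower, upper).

Fisher z: z_r = atanh(r) = ½·ln((1+(-0.25))/(1−(-0.25))) = -0.255413
SE(z) = 1/√(n−3) = 1/√72 = 0.117851
98% ⇒ z* = 2.326; margin = 2.326·0.117851 = 0.274121
CI on z-scale: (-0.529534, 0.018708)
Back-transform: tanh(-0.529534) = -0.485025, tanh(0.018708) = 0.018706

(-0.485, 0.019)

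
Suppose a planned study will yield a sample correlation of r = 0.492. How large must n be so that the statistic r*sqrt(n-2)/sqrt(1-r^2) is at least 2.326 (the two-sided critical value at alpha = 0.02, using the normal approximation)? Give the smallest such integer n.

19

Need r·√(n−2)/√(1−r²) ≥ 2.326
√(n−2) ≥ 2.326·√(1−0.242064) / 0.492 = 2.326·0.870595 / 0.492 = 4.1159
n−2 ≥ 16.9406  ⇒  n ≥ 18.9406
Smallest integer n = 19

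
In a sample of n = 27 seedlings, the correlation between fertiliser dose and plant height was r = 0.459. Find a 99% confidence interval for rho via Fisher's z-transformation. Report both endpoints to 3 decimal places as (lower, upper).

(-0.030, 0.771)

Fisher z: z_r = atanh(r) = ½·ln((1+0.459)/(1−0.459)) = 0.496044
SE(z) = 1/√(n−3) = 1/√24 = 0.204124
99% ⇒ z* = 2.576; margin = 2.576·0.204124 = 0.525823
CI on z-scale: (-0.029779, 1.021867)
Back-transform: tanh(-0.029779) = -0.029770, tanh(1.021867) = 0.770626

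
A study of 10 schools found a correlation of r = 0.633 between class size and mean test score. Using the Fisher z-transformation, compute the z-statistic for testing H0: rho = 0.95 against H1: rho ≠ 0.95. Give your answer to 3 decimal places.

Fisher z: atanh(0.633) = 0.746406, atanh(0.95) = 1.831781
z = (z_r − z_0)·√(n−3) = (0.746406 − 1.831781)·√7 = -1.085375 · 2.645751 = -2.872

-2.872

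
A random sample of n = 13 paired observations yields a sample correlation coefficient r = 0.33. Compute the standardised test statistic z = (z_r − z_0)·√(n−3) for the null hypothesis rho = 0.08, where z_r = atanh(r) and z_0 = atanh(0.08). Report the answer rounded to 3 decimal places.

0.831

z_r = atanh(0.33) = 0.342828,  z_0 = atanh(0.08) = 0.080171
SE = 1/√(n−3) = 1/√10 = 0.316228
z = (z_r − z_0)/SE = (0.342828 − 0.080171) / 0.316228 = 0.262657 / 0.316228 = 0.831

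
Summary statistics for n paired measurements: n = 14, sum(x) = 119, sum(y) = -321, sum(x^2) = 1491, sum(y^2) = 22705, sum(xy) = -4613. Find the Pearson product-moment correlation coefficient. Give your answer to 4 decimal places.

-0.6947

Numerator: nΣxy − (Σx)(Σy) = 14·(-4613) − (119)(-321) = -26383
Denominator: √[(nΣx²−(Σx)²)(nΣy²−(Σy)²)]
  nΣx²−(Σx)² = 14·1491 − 14161 = 6713;  nΣy²−(Σy)² = 14·22705 − 103041 = 214829
  √(6713·214829) = √1442147077 = 37975.6116
r = -26383 / 37975.6116 = -0.6947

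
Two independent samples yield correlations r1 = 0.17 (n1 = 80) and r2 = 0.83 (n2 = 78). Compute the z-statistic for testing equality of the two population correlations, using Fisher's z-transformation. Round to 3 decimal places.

-6.265

z1 = atanh(0.17) = 0.171667,  z2 = atanh(0.83) = 1.188136
SE = √(1/(n1−3) + 1/(n2−3)) = √(1/77 + 1/75) = √(0.0129870 + 0.0133333) = √0.0263203 = 0.162235
z = (z1 − z2)/SE = (0.171667 − 1.188136) / 0.162235 = -1.016469 / 0.162235 = -6.265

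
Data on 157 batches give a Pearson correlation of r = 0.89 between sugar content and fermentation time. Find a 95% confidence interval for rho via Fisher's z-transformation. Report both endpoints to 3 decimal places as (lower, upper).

(0.852, 0.919)

z_r = atanh(0.89) = 1.421926;  SE = 1/√(n−3) = 1/√154 = 0.080582
z-limits: 1.421926 ± 1.960·0.080582 = 1.421926 ± 0.157941 = [1.263985, 1.579867]
ρ-limits: (tanh 1.263985, tanh 1.579867) = (0.852, 0.919)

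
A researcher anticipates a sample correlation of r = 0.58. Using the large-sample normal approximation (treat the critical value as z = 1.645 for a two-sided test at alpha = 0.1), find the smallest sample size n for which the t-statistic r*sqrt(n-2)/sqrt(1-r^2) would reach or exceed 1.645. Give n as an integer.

8

Need r·√(n−2)/√(1−r²) ≥ 1.645
√(n−2) ≥ 1.645·√(1−0.3364) / 0.58 = 1.645·0.814616 / 0.58 = 2.3104
n−2 ≥ 5.3379  ⇒  n ≥ 7.3379
Smallest integer n = 8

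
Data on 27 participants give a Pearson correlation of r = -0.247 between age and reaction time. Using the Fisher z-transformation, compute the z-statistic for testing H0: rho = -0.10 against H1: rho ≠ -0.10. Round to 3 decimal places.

Fisher z: atanh(-0.247) = -0.252215, atanh(-0.10) = -0.100335
z = (z_r − z_0)·√(n−3) = (-0.252215 − (-0.100335))·√24 = -0.151880 · 4.898979 = -0.744

-0.744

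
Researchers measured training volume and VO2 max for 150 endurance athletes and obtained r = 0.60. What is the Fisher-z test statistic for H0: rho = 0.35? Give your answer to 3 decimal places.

3.973

Fisher z: atanh(0.60) = 0.693147, atanh(0.35) = 0.365444
z = (z_r − z_0)·√(n−3) = (0.693147 − 0.365444)·√147 = 0.327703 · 12.124356 = 3.973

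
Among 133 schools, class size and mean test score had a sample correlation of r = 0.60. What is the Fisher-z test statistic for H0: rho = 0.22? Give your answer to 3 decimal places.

5.353

z_r = atanh(0.60) = 0.693147,  z_0 = atanh(0.22) = 0.223656
SE = 1/√(n−3) = 1/√130 = 0.087706
z = (z_r − z_0)/SE = (0.693147 − 0.223656) / 0.087706 = 0.469491 / 0.087706 = 5.353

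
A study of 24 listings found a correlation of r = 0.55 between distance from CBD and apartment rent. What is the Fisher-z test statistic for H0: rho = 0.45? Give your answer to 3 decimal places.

0.613

z_r = atanh(0.55) = 0.618381,  z_0 = atanh(0.45) = 0.484700
SE = 1/√(n−3) = 1/√21 = 0.218218
z = (z_r − z_0)/SE = (0.618381 − 0.484700) / 0.218218 = 0.133681 / 0.218218 = 0.613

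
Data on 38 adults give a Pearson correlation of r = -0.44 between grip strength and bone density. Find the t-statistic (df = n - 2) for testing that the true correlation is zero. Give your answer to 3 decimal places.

1 − r² = 1 − 0.1936 = 0.8064;  √(1−r²) = 0.897998
√(n−2) = √36 = 6.000000
t = r·√(n−2)/√(1−r²) = -0.44 · 6.000000 / 0.897998 = -2.940

-2.940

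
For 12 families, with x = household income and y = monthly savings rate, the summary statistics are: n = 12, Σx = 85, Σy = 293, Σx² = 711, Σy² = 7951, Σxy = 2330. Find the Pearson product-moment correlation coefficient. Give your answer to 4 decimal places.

S_xy = nΣxy − ΣxΣy = 12·2330 − 85·293 = 27960 − 24905 = 3055
S_xx = nΣx² − (Σx)² = 12·711 − 85² = 8532 − 7225 = 1307
S_yy = nΣy² − (Σy)² = 12·7951 − 293² = 95412 − 85849 = 9563
r = S_xy / √(S_xx·S_yy) = 3055 / √(1307·9563) = 3055 / √12498841 = 3055 / 3535.3700 = 0.8641

0.8641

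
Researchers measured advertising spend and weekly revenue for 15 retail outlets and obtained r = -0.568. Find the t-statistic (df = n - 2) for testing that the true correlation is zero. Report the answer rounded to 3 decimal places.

-2.488

1 − r² = 1 − 0.322624 = 0.677376;  √(1−r²) = 0.823029
√(n−2) = √13 = 3.605551
t = r·√(n−2)/√(1−r²) = -0.568 · 3.605551 / 0.823029 = -2.488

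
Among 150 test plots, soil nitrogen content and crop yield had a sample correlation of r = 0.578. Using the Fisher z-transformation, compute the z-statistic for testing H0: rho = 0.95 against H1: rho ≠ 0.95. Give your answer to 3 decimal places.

-14.214

z_r = atanh(0.578) = 0.659454,  z_0 = atanh(0.95) = 1.831781
SE = 1/√(n−3) = 1/√147 = 0.082479
z = (z_r − z_0)/SE = (0.659454 − 1.831781) / 0.082479 = -1.172327 / 0.082479 = -14.214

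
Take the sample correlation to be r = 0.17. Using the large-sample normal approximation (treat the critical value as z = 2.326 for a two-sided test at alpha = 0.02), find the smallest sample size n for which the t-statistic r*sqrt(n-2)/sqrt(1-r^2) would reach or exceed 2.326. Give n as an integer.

r√(n−2)/√(1−r²) ≥ 2.326  ⇔  n−2 ≥ (2.326)²·(1−r²)/r²
(1−r²)/r² = (1−0.0289)/0.0289 = 33.6021
n ≥ 2 + 5.410276·33.6021 = 2 + 181.7966 = 183.7966
⌈183.7966⌉ = 184

184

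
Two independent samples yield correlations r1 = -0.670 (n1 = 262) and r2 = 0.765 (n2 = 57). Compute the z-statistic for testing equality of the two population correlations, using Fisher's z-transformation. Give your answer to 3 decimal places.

Fisher z-transforms: z1 = atanh(-0.670) = -0.810743, z2 = atanh(0.765) = 1.008160; difference d = -1.818903
Var(d) = 1/259 + 1/54 = 0.0038610 + 0.0185185 = 0.0223795
z = d/√Var(d) = -1.818903 / √0.0223795 = -1.818903 / 0.149598 = -12.159

-12.159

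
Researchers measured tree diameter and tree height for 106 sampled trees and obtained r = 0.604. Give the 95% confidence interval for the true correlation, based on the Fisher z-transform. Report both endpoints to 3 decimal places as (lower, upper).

Fisher z: z_r = atanh(r) = ½·ln((1+0.604)/(1−0.604)) = 0.699421
SE(z) = 1/√(n−3) = 1/√103 = 0.098533
95% ⇒ z* = 1.960; margin = 1.960·0.098533 = 0.193125
CI on z-scale: (0.506296, 0.892546)
Back-transform: tanh(0.506296) = 0.467054, tanh(0.892546) = 0.712649

(0.467, 0.713)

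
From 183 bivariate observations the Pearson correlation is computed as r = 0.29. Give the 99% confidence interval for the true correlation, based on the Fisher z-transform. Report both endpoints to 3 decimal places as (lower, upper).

Fisher z: z_r = atanh(r) = ½·ln((1+0.29)/(1−0.29)) = 0.298566
SE(z) = 1/√(n−3) = 1/√180 = 0.074536
99% ⇒ z* = 2.576; margin = 2.576·0.074536 = 0.192005
CI on z-scale: (0.106561, 0.490571)
Back-transform: tanh(0.106561) = 0.106159, tanh(0.490571) = 0.454670

(0.106, 0.455)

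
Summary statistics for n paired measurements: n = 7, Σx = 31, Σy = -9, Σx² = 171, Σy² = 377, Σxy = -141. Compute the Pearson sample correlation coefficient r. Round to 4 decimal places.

Numerator: nΣxy − (Σx)(Σy) = 7·(-141) − (31)(-9) = -708
Denominator: √[(nΣx²−(Σx)²)(nΣy²−(Σy)²)]
  nΣx²−(Σx)² = 7·171 − 961 = 236;  nΣy²−(Σy)² = 7·377 − 81 = 2558
  √(236·2558) = √603688 = 776.9736
r = -708 / 776.9736 = -0.9112

-0.9112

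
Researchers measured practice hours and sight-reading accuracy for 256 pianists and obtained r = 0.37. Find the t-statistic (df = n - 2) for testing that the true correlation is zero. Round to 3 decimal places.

1 − r² = 1 − 0.1369 = 0.8631;  √(1−r²) = 0.929032
√(n−2) = √254 = 15.937377
t = r·√(n−2)/√(1−r²) = 0.37 · 15.937377 / 0.929032 = 6.347

6.347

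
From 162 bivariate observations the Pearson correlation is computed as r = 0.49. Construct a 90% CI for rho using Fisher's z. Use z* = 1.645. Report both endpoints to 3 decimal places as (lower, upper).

z_r = atanh(0.49) = 0.536060;  SE = 1/√(n−3) = 1/√159 = 0.079305
z-limits: 0.536060 ± 1.645·0.079305 = 0.536060 ± 0.130457 = [0.405603, 0.666517]
ρ-limits: (tanh 0.405603, tanh 0.666517) = (0.385, 0.583)

(0.385, 0.583)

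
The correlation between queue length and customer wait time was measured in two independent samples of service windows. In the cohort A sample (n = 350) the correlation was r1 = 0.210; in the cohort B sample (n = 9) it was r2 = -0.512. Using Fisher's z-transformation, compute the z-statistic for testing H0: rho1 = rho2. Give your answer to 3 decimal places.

Fisher z-transforms: z1 = atanh(0.210) = 0.213171, z2 = atanh(-0.512) = -0.565437; difference d = 0.778608
Var(d) = 1/347 + 1/6 = 0.0028818 + 0.1666667 = 0.1695485
z = d/√Var(d) = 0.778608 / √0.1695485 = 0.778608 / 0.411763 = 1.891

1.891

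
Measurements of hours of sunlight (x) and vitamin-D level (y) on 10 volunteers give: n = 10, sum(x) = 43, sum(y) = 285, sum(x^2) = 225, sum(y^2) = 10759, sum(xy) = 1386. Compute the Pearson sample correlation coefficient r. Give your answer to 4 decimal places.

0.4936

S_xy = nΣxy − ΣxΣy = 10·1386 − 43·285 = 13860 − 12255 = 1605
S_xx = nΣx² − (Σx)² = 10·225 − 43² = 2250 − 1849 = 401
S_yy = nΣy² − (Σy)² = 10·10759 − 285² = 107590 − 81225 = 26365
r = S_xy / √(S_xx·S_yy) = 1605 / √(401·26365) = 1605 / √10572365 = 1605 / 3251.5173 = 0.4936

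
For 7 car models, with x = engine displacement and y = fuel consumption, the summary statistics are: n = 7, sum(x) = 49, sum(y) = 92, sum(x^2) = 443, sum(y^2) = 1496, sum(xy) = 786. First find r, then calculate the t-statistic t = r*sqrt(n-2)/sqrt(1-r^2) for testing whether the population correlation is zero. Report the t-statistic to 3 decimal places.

S_xy = nΣxy − ΣxΣy = 7·786 − 49·92 = 5502 − 4508 = 994
S_xx = nΣx² − (Σx)² = 7·443 − 49² = 3101 − 2401 = 700
S_yy = nΣy² − (Σy)² = 7·1496 − 92² = 10472 − 8464 = 2008
r = S_xy / √(S_xx·S_yy) = 994 / √(700·2008) = 994 / √1405600 = 994 / 1185.5800 = 0.8384
t = r·√(n−2)/√(1−r²) = 0.8384·√5 / √(1−0.702915) = 1.874719 / 0.545055 = 3.440

3.440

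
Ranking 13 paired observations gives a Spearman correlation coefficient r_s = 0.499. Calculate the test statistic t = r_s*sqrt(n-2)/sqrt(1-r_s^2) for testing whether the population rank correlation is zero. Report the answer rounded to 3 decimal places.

t = r_s·√(n−2) / √(1−r_s²) with r_s = 0.499, n = 13
  = 0.499·√11 / √(1 − 0.249001)
  = 0.499·3.316625 / 0.866602
  = 1.654996 / 0.866602 = 1.910

1.910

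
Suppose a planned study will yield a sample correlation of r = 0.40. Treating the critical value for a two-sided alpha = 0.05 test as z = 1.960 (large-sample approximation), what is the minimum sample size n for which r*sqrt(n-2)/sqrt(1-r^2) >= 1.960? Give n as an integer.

r√(n−2)/√(1−r²) ≥ 1.960  ⇔  n−2 ≥ (1.960)²·(1−r²)/r²
(1−r²)/r² = (1−0.1600)/0.1600 = 5.2500
n ≥ 2 + 3.8416·5.2500 = 2 + 20.1684 = 22.1684
⌈22.1684⌉ = 23

23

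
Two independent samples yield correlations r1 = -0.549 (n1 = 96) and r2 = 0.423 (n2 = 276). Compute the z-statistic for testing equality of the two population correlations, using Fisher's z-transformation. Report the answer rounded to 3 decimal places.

-8.898

z1 = atanh(-0.549) = -0.616949,  z2 = atanh(0.423) = 0.451340
SE = √(1/(n1−3) + 1/(n2−3)) = √(1/93 + 1/273) = √(0.0107527 + 0.0036630) = √0.0144157 = 0.120065
z = (z1 − z2)/SE = (-0.616949 − 0.451340) / 0.120065 = -1.068289 / 0.120065 = -8.898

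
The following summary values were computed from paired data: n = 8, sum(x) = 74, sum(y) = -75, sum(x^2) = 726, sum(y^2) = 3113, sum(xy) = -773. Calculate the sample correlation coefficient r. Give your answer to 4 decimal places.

-0.2506

Numerator: nΣxy − (Σx)(Σy) = 8·(-773) − (74)(-75) = -634
Denominator: √[(nΣx²−(Σx)²)(nΣy²−(Σy)²)]
  nΣx²−(Σx)² = 8·726 − 5476 = 332;  nΣy²−(Σy)² = 8·3113 − 5625 = 19279
  √(332·19279) = √6400628 = 2529.9462
r = -634 / 2529.9462 = -0.2506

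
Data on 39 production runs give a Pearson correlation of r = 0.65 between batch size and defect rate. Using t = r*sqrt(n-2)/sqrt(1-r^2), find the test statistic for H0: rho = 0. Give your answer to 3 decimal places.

t = r·√(n−2) / √(1−r²) with r = 0.65, n = 39
  = 0.65·√37 / √(1 − 0.4225)
  = 0.65·6.082763 / 0.759934
  = 3.953796 / 0.759934 = 5.203

5.203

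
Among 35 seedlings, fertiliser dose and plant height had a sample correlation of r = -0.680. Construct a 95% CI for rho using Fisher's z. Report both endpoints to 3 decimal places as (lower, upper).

z_r = atanh(-0.680) = -0.829114;  SE = 1/√(n−3) = 1/√32 = 0.176777
z-limits: -0.829114 ± 1.960·0.176777 = -0.829114 ± 0.346483 = [-1.175597, -0.482631]
ρ-limits: (tanh -1.175597, tanh -0.482631) = (-0.826, -0.448)

(-0.826, -0.448)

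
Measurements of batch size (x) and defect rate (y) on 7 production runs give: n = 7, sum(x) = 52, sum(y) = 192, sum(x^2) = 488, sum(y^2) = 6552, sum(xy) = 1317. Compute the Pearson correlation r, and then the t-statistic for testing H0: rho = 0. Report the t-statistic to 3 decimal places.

-0.709

S_xy = nΣxy − ΣxΣy = 7·1317 − 52·192 = 9219 − 9984 = -765
S_xx = nΣx² − (Σx)² = 7·488 − 52² = 3416 − 2704 = 712
S_yy = nΣy² − (Σy)² = 7·6552 − 192² = 45864 − 36864 = 9000
r = S_xy / √(S_xx·S_yy) = -765 / √(712·9000) = -765 / √6408000 = -765 / 2531.4028 = -0.3022
t = r·√(n−2)/√(1−r²) = -0.3022·√5 / √(1−0.091325) = -0.675740 / 0.953244 = -0.709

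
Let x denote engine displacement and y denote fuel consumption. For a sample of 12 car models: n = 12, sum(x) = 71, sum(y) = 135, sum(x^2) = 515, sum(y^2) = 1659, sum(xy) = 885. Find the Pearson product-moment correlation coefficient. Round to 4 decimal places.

S_xy = nΣxy − ΣxΣy = 12·885 − 71·135 = 10620 − 9585 = 1035
S_xx = nΣx² − (Σx)² = 12·515 − 71² = 6180 − 5041 = 1139
S_yy = nΣy² − (Σy)² = 12·1659 − 135² = 19908 − 18225 = 1683
r = S_xy / √(S_xx·S_yy) = 1035 / √(1139·1683) = 1035 / √1916937 = 1035 / 1384.5349 = 0.7475

0.7475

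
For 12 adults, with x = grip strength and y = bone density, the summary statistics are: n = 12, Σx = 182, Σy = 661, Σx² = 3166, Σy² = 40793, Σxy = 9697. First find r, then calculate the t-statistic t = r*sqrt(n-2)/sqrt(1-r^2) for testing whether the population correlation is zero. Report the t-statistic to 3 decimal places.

-0.803

S_xy = nΣxy − ΣxΣy = 12·9697 − 182·661 = 116364 − 120302 = -3938
S_xx = nΣx² − (Σx)² = 12·3166 − 182² = 37992 − 33124 = 4868
S_yy = nΣy² − (Σy)² = 12·40793 − 661² = 489516 − 436921 = 52595
r = S_xy / √(S_xx·S_yy) = -3938 / √(4868·52595) = -3938 / √256032460 = -3938 / 16001.0143 = -0.2461
t = r·√(n−2)/√(1−r²) = -0.2461·√10 / √(1−0.060565) = -0.778237 / 0.969245 = -0.803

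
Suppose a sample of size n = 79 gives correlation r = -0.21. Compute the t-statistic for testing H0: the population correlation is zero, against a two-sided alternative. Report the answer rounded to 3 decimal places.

-1.885

1 − r² = 1 − 0.0441 = 0.9559;  √(1−r²) = 0.977701
√(n−2) = √77 = 8.774964
t = r·√(n−2)/√(1−r²) = -0.21 · 8.774964 / 0.977701 = -1.885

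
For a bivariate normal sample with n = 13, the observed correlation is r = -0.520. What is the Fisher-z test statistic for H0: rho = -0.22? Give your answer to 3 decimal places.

-1.115

Fisher z: atanh(-0.520) = -0.576340, atanh(-0.22) = -0.223656
z = (z_r − z_0)·√(n−3) = (-0.576340 − (-0.223656))·√10 = -0.352684 · 3.162278 = -1.115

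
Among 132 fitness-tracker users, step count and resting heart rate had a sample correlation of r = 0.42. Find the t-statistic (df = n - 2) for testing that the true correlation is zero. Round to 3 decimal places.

1 − r² = 1 − 0.1764 = 0.8236;  √(1−r²) = 0.907524
√(n−2) = √130 = 11.401754
t = r·√(n−2)/√(1−r²) = 0.42 · 11.401754 / 0.907524 = 5.277

5.277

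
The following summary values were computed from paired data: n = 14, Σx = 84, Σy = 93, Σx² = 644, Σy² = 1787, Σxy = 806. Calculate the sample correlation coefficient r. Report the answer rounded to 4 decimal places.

Numerator: nΣxy − (Σx)(Σy) = 14·806 − (84)(93) = 3472
Denominator: √[(nΣx²−(Σx)²)(nΣy²−(Σy)²)]
  nΣx²−(Σx)² = 14·644 − 7056 = 1960;  nΣy²−(Σy)² = 14·1787 − 8649 = 16369
  √(1960·16369) = √32083240 = 5664.2069
r = 3472 / 5664.2069 = 0.6130

0.6130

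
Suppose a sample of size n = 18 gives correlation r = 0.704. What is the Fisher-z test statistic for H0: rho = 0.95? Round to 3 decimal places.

-3.705

Fisher z: atanh(0.704) = 0.875187, atanh(0.95) = 1.831781
z = (z_r − z_0)·√(n−3) = (0.875187 − 1.831781)·√15 = -0.956594 · 3.872983 = -3.705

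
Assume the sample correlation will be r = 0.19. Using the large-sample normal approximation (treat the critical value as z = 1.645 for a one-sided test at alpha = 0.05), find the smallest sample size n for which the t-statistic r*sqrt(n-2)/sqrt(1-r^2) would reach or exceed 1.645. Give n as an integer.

r√(n−2)/√(1−r²) ≥ 1.645  ⇔  n−2 ≥ (1.645)²·(1−r²)/r²
(1−r²)/r² = (1−0.0361)/0.0361 = 26.7008
n ≥ 2 + 2.706025·26.7008 = 2 + 72.2530 = 74.2530
⌈74.2530⌉ = 75

75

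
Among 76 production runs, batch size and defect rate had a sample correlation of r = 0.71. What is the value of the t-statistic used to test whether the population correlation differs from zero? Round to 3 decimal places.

8.673

1 − r² = 1 − 0.5041 = 0.4959;  √(1−r²) = 0.704202
√(n−2) = √74 = 8.602325
t = r·√(n−2)/√(1−r²) = 0.71 · 8.602325 / 0.704202 = 8.673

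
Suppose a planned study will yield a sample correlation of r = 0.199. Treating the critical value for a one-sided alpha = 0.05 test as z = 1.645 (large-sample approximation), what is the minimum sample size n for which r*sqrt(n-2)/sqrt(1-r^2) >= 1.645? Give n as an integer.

Need r·√(n−2)/√(1−r²) ≥ 1.645
√(n−2) ≥ 1.645·√(1−0.039601) / 0.199 = 1.645·0.979999 / 0.199 = 8.1010
n−2 ≥ 65.6262  ⇒  n ≥ 67.6262
Smallest integer n = 68

68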